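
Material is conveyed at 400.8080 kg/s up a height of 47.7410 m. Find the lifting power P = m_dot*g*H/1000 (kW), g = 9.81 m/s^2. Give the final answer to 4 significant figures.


P = 400.8080 * 9.81 * 47.7410 / 1000
P = 187.7 kW


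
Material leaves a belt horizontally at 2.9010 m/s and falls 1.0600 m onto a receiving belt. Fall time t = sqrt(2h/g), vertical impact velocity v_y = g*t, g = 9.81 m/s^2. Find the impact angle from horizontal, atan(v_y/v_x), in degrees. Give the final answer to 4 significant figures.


t = sqrt(2*1.0600/9.81) = 0.464872 s
v_y = 9.81 * 0.464872 = 4.56039 m/s
angle = atan(4.56039 / 2.9010) = 57.54 deg


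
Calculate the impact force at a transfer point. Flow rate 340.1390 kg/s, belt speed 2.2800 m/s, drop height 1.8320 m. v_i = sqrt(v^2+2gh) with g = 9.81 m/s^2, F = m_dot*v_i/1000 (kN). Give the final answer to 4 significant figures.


v_i = sqrt(2.2800^2 + 2*9.81*1.8320) = 6.41422 m/s
F = 340.1390 * 6.41422 / 1000
F = 2.182 kN


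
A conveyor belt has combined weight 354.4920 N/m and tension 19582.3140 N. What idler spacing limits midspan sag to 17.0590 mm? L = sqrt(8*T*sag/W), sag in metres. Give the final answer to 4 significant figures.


sag = 17.0590/1000 = 0.017059 m
L = sqrt(8 * 19582.3140 * 0.017059 / 354.4920)
L = 2.746 m


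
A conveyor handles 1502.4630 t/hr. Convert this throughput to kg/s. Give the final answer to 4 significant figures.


m_dot = 1502.4630 * 1000 / 3600
m_dot = 417.4 kg/s


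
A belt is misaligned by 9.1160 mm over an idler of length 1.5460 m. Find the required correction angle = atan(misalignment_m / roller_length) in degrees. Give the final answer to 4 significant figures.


misalign_m = 9.1160 / 1000 = 0.009116 m
angle = atan(0.009116 / 1.5460)
angle = 0.3378 deg


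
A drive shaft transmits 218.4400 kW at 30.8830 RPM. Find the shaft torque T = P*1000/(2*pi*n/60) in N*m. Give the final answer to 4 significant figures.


omega = 2*pi*30.8830/60 = 3.23406 rad/s
T = 218.4400*1000 / 3.23406
T = 67540 N*m


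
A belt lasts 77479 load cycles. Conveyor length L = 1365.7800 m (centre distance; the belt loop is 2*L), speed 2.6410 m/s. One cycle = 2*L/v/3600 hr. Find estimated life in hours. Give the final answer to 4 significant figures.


cycle_time = 2 * 1365.7800 / 2.6410 / 3600 = 0.287303 hr
life = 77479 * 0.287303 = 22260 hours


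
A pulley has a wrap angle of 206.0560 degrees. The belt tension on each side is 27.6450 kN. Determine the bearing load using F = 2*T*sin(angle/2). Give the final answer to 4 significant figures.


F = 2 * 27.6450 * sin(206.0560/2 deg)
F = 53.87 kN


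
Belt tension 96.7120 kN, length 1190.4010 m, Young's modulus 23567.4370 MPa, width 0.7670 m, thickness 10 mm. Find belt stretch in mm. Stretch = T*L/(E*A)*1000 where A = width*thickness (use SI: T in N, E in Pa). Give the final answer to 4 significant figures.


A = 0.7670 * 0.01 = 0.00767 m^2
Stretch = 96.7120*1000 * 1190.4010 / (23567.4370e6 * 0.00767) * 1000
Stretch = 636.9 mm


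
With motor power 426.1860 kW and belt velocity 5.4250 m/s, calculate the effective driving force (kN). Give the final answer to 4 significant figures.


Te = P / v = 426.1860 / 5.4250
Te = 78.56 kN


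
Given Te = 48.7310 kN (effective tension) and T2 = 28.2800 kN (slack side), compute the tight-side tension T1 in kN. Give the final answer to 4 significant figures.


T1 = Te + T2 = 48.7310 + 28.2800
T1 = 77.01 kN


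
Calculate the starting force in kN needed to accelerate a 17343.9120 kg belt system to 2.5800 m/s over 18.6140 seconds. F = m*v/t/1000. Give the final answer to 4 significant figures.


F = 17343.9120 * 2.5800 / 18.6140 / 1000
F = 2.404 kN


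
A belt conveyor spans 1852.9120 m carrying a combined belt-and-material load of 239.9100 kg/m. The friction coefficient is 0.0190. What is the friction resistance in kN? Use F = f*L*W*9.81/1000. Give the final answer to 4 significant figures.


F = 0.0190 * 1852.9120 * 239.9100 * 9.81 / 1000
F = 82.86 kN


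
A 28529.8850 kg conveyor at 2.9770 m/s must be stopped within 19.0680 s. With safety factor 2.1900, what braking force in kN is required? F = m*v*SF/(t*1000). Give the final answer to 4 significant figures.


F = 28529.8850 * 2.9770 / 19.0680 * 2.1900 / 1000
F = 9.755 kN


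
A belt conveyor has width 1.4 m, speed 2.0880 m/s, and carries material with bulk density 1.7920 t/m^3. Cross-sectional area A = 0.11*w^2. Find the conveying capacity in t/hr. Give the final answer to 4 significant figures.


A = 0.11 * 1.4^2 = 0.2156 m^2
C = 0.2156 * 2.0880 * 1.7920 * 3600
C = 2904 t/hr


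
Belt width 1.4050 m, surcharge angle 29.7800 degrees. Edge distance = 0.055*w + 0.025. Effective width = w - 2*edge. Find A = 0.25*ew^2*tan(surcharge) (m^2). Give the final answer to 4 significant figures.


edge = 0.055*1.4050 + 0.025 = 0.102275 m
ew = 1.4050 - 2*0.102275 = 1.20045 m
A = 0.25 * 1.20045^2 * tan(29.7800 deg)
A = 0.2062 m^2


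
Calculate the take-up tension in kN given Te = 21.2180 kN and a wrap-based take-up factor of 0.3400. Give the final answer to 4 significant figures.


T_tu = 21.2180 * 0.3400
T_tu = 7.214 kN


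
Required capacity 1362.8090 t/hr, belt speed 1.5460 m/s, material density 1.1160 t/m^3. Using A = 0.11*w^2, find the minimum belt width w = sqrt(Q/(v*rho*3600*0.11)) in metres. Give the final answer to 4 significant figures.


A_req = 1362.8090 / (1.5460 * 1.1160 * 3600) = 0.219411 m^2
w = sqrt(0.219411 / 0.11)
w = 1.412 m


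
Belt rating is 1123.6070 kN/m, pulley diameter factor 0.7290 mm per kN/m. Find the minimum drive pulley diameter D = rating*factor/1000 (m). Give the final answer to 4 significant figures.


D = 1123.6070 * 0.7290 / 1000
D = 0.8191 m


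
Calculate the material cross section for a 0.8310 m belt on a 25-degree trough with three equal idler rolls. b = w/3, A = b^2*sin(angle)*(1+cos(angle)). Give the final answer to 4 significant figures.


b = 0.8310/3 = 0.277 m
A = 0.277^2 * sin(25 deg) * (1 + cos(25 deg))
A = 0.06182 m^2


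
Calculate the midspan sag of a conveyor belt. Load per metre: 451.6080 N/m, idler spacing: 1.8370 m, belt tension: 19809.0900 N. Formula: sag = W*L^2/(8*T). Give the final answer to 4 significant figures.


sag = 451.6080 * 1.8370^2 / (8 * 19809.0900)
sag = 0.009617 m


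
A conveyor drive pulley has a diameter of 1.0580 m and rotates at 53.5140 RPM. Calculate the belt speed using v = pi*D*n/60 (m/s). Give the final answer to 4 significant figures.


v = pi * 1.0580 * 53.5140 / 60
v = 2.965 m/s


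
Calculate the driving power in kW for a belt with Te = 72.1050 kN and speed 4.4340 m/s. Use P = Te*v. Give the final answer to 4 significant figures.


P = Te * v = 72.1050 * 4.4340
P = 319.7 kW


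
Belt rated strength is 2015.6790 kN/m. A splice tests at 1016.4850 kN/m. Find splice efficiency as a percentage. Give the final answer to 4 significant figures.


Eff = 1016.4850 / 2015.6790 * 100
Eff = 50.43 %


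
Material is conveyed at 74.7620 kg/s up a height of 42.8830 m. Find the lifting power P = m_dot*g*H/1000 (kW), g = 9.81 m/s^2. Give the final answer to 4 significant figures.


P = 74.7620 * 9.81 * 42.8830 / 1000
P = 31.45 kW


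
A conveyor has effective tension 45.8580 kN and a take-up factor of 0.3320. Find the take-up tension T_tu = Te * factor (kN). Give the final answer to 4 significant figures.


T_tu = 45.8580 * 0.3320
T_tu = 15.22 kN


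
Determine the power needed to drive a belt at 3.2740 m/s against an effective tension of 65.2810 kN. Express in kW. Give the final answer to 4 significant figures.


P = Te * v = 65.2810 * 3.2740
P = 213.7 kW


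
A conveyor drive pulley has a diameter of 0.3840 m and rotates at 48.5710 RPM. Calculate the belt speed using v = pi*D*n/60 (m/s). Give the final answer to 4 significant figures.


v = pi * 0.3840 * 48.5710 / 60
v = 0.9766 m/s


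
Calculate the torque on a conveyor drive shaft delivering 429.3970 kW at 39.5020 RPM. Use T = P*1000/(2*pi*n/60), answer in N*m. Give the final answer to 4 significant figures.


omega = 2*pi*39.5020/60 = 4.13664 rad/s
T = 429.3970*1000 / 4.13664
T = 103800 N*m


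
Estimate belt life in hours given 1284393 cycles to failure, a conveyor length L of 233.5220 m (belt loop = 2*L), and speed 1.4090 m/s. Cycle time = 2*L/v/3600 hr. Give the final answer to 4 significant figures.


cycle_time = 2 * 233.5220 / 1.4090 / 3600 = 0.0920755 hr
life = 1284393 * 0.0920755 = 118300 hours


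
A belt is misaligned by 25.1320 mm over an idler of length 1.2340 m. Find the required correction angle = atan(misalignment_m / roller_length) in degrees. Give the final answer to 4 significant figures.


misalign_m = 25.1320 / 1000 = 0.025132 m
angle = atan(0.025132 / 1.2340)
angle = 1.167 deg


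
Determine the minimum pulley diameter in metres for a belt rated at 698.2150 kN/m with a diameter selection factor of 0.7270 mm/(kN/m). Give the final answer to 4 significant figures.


D = 698.2150 * 0.7270 / 1000
D = 0.5076 m


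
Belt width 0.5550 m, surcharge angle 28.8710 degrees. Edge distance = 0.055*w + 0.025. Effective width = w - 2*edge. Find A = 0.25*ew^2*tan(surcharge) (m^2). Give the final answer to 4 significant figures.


edge = 0.055*0.5550 + 0.025 = 0.055525 m
ew = 0.5550 - 2*0.055525 = 0.44395 m
A = 0.25 * 0.44395^2 * tan(28.8710 deg)
A = 0.02717 m^2


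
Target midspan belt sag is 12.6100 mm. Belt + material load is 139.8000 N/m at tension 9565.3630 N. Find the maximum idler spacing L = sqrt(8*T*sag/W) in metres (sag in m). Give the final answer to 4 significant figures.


sag = 12.6100/1000 = 0.012610 m
L = sqrt(8 * 9565.3630 * 0.012610 / 139.8000)
L = 2.627 m


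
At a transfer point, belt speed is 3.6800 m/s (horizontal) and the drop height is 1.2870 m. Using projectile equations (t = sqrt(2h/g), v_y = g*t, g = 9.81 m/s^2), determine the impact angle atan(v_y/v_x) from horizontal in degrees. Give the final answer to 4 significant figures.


t = sqrt(2*1.2870/9.81) = 0.512236 s
v_y = 9.81 * 0.512236 = 5.02504 m/s
angle = atan(5.02504 / 3.6800) = 53.78 deg


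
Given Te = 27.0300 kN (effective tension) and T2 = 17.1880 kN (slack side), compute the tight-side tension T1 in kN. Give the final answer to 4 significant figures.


T1 = Te + T2 = 27.0300 + 17.1880
T1 = 44.22 kN


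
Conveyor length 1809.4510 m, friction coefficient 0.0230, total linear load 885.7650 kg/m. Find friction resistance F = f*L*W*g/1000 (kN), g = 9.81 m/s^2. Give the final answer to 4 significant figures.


F = 0.0230 * 1809.4510 * 885.7650 * 9.81 / 1000
F = 361.6 kN


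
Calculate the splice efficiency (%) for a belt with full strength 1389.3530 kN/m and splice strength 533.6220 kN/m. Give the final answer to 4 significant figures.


Eff = 533.6220 / 1389.3530 * 100
Eff = 38.41 %


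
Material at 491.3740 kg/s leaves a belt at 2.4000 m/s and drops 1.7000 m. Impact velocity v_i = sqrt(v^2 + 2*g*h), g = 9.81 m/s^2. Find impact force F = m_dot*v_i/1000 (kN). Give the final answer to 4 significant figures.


v_i = sqrt(2.4000^2 + 2*9.81*1.7000) = 6.25412 m/s
F = 491.3740 * 6.25412 / 1000
F = 3.073 kN


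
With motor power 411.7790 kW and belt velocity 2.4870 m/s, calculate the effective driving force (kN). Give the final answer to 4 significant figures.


Te = P / v = 411.7790 / 2.4870
Te = 165.6 kN


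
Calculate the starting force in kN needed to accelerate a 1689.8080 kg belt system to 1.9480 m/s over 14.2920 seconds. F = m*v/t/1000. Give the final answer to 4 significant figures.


F = 1689.8080 * 1.9480 / 14.2920 / 1000
F = 0.2303 kN


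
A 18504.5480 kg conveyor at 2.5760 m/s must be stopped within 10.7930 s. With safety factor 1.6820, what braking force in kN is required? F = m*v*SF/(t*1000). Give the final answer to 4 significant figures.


F = 18504.5480 * 2.5760 / 10.7930 * 1.6820 / 1000
F = 7.429 kN


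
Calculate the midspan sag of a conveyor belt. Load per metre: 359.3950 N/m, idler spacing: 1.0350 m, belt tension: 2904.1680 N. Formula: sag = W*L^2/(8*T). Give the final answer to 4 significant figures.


sag = 359.3950 * 1.0350^2 / (8 * 2904.1680)
sag = 0.01657 m


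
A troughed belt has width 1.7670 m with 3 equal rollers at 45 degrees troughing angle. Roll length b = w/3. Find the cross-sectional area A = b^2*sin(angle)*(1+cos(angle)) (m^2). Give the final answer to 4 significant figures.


b = 1.7670/3 = 0.589 m
A = 0.589^2 * sin(45 deg) * (1 + cos(45 deg))
A = 0.4188 m^2


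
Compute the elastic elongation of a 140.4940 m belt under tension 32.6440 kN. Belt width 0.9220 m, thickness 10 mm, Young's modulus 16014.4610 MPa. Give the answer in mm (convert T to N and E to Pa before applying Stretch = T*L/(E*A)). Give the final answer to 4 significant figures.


A = 0.9220 * 0.01 = 0.00922 m^2
Stretch = 32.6440*1000 * 140.4940 / (16014.4610e6 * 0.00922) * 1000
Stretch = 31.06 mm


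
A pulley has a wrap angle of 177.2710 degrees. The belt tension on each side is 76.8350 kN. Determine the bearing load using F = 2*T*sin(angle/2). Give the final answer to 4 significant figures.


F = 2 * 76.8350 * sin(177.2710/2 deg)
F = 153.6 kN


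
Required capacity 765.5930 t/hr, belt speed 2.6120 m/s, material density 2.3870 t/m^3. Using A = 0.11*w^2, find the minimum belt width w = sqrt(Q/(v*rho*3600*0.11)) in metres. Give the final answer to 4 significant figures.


A_req = 765.5930 / (2.6120 * 2.3870 * 3600) = 0.0341091 m^2
w = sqrt(0.0341091 / 0.11)
w = 0.5569 m


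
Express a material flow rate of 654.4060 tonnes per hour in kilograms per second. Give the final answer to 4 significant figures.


m_dot = 654.4060 * 1000 / 3600
m_dot = 181.8 kg/s


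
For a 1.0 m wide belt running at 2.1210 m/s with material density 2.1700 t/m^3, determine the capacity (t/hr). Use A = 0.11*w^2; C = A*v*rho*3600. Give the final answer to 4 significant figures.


A = 0.11 * 1.0^2 = 0.11 m^2
C = 0.11 * 2.1210 * 2.1700 * 3600
C = 1823 t/hr


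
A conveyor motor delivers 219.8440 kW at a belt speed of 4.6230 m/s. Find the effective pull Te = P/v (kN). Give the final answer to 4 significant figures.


Te = P / v = 219.8440 / 4.6230
Te = 47.55 kN


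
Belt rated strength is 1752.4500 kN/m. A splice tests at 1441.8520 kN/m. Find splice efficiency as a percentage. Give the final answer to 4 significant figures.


Eff = 1441.8520 / 1752.4500 * 100
Eff = 82.28 %


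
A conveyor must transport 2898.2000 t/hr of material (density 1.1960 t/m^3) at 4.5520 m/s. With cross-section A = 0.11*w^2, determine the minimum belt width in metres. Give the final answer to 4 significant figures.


A_req = 2898.2000 / (4.5520 * 1.1960 * 3600) = 0.147874 m^2
w = sqrt(0.147874 / 0.11)
w = 1.159 m


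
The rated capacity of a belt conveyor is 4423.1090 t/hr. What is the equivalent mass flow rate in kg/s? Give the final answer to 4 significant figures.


m_dot = 4423.1090 * 1000 / 3600
m_dot = 1229 kg/s


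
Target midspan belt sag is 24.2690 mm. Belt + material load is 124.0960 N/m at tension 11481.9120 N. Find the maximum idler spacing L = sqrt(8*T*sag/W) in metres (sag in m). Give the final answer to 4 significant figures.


sag = 24.2690/1000 = 0.024269 m
L = sqrt(8 * 11481.9120 * 0.024269 / 124.0960)
L = 4.238 m


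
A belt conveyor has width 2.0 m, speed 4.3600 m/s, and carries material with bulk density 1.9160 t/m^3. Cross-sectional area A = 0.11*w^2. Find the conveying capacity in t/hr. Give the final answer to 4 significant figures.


A = 0.11 * 2.0^2 = 0.44 m^2
C = 0.44 * 4.3600 * 1.9160 * 3600
C = 13230 t/hr


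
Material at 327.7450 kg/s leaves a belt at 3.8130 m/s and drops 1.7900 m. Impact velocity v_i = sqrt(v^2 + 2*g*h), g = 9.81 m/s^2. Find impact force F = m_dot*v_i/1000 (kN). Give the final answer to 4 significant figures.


v_i = sqrt(3.8130^2 + 2*9.81*1.7900) = 7.0469 m/s
F = 327.7450 * 7.0469 / 1000
F = 2.310 kN


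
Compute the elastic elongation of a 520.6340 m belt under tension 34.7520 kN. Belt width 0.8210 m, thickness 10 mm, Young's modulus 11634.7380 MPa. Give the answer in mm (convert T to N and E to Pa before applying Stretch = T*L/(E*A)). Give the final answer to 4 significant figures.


A = 0.8210 * 0.01 = 0.00821 m^2
Stretch = 34.7520*1000 * 520.6340 / (11634.7380e6 * 0.00821) * 1000
Stretch = 189.4 mm


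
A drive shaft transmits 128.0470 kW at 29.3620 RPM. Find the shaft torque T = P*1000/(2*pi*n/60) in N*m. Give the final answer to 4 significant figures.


omega = 2*pi*29.3620/60 = 3.07478 rad/s
T = 128.0470*1000 / 3.07478
T = 41640 N*m


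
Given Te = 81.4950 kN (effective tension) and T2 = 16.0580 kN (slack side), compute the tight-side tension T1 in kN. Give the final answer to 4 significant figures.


T1 = Te + T2 = 81.4950 + 16.0580
T1 = 97.55 kN


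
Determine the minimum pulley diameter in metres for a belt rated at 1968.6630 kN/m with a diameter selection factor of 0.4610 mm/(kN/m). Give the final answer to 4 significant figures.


D = 1968.6630 * 0.4610 / 1000
D = 0.9076 m


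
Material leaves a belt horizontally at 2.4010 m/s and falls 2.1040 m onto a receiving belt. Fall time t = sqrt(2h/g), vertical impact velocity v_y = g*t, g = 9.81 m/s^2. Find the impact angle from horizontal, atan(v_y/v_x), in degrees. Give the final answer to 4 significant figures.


t = sqrt(2*2.1040/9.81) = 0.654943 s
v_y = 9.81 * 0.654943 = 6.42499 m/s
angle = atan(6.42499 / 2.4010) = 69.51 deg


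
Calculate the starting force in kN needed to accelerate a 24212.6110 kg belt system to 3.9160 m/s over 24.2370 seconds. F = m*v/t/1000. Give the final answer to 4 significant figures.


F = 24212.6110 * 3.9160 / 24.2370 / 1000
F = 3.912 kN


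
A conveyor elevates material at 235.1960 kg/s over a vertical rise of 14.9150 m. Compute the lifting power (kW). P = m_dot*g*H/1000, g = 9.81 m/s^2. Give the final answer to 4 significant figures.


P = 235.1960 * 9.81 * 14.9150 / 1000
P = 34.41 kW


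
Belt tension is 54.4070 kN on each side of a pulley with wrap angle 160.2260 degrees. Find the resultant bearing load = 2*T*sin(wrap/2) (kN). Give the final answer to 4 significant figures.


F = 2 * 54.4070 * sin(160.2260/2 deg)
F = 107.2 kN


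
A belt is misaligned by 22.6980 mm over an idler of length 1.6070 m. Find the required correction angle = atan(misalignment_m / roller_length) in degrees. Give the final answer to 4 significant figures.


misalign_m = 22.6980 / 1000 = 0.022698 m
angle = atan(0.022698 / 1.6070)
angle = 0.8092 deg


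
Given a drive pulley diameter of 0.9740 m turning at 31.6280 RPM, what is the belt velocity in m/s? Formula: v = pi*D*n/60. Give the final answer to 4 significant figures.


v = pi * 0.9740 * 31.6280 / 60
v = 1.613 m/s


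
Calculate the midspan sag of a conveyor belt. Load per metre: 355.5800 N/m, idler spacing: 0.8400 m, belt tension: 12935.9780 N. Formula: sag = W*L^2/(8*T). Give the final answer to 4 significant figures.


sag = 355.5800 * 0.8400^2 / (8 * 12935.9780)
sag = 0.002424 m


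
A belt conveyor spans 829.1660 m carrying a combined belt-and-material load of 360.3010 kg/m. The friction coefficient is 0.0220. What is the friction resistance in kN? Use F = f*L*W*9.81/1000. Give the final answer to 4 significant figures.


F = 0.0220 * 829.1660 * 360.3010 * 9.81 / 1000
F = 64.48 kN


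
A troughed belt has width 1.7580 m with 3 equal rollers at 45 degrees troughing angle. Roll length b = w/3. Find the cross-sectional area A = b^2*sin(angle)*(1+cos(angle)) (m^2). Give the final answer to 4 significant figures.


b = 1.7580/3 = 0.586 m
A = 0.586^2 * sin(45 deg) * (1 + cos(45 deg))
A = 0.4145 m^2


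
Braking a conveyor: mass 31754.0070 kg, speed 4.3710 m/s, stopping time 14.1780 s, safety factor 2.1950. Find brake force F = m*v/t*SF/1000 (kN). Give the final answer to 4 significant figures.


F = 31754.0070 * 4.3710 / 14.1780 * 2.1950 / 1000
F = 21.49 kN


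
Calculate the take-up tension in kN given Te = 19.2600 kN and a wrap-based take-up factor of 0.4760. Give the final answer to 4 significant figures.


T_tu = 19.2600 * 0.4760
T_tu = 9.168 kN


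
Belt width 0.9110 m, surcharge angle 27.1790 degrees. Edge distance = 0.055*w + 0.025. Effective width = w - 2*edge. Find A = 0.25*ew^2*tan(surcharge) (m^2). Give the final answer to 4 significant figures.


edge = 0.055*0.9110 + 0.025 = 0.075105 m
ew = 0.9110 - 2*0.075105 = 0.76079 m
A = 0.25 * 0.76079^2 * tan(27.1790 deg)
A = 0.07430 m^2


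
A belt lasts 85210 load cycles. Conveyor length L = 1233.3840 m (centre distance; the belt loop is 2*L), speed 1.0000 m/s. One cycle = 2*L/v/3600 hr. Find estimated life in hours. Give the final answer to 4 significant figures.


cycle_time = 2 * 1233.3840 / 1.0000 / 3600 = 0.685213 hr
life = 85210 * 0.685213 = 58390 hours


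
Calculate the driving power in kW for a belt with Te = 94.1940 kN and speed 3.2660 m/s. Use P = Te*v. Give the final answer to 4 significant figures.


P = Te * v = 94.1940 * 3.2660
P = 307.6 kW


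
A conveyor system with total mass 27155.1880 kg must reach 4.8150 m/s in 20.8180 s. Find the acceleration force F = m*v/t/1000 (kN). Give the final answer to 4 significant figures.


F = 27155.1880 * 4.8150 / 20.8180 / 1000
F = 6.281 kN


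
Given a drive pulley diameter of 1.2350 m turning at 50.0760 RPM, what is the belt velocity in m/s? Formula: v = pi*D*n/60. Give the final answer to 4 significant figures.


v = pi * 1.2350 * 50.0760 / 60
v = 3.238 m/s


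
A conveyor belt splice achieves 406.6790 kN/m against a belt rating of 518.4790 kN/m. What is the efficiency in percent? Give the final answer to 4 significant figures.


Eff = 406.6790 / 518.4790 * 100
Eff = 78.44 %


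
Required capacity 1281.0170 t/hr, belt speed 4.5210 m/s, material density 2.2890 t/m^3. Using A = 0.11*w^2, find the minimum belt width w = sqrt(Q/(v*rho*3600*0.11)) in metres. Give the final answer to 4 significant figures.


A_req = 1281.0170 / (4.5210 * 2.2890 * 3600) = 0.0343852 m^2
w = sqrt(0.0343852 / 0.11)
w = 0.5591 m


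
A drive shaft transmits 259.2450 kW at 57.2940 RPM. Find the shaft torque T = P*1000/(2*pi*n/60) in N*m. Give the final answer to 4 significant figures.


omega = 2*pi*57.2940/60 = 5.99981 rad/s
T = 259.2450*1000 / 5.99981
T = 43210 N*m


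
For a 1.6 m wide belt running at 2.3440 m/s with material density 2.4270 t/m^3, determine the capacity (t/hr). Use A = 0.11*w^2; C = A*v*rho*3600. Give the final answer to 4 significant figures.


A = 0.11 * 1.6^2 = 0.2816 m^2
C = 0.2816 * 2.3440 * 2.4270 * 3600
C = 5767 t/hr


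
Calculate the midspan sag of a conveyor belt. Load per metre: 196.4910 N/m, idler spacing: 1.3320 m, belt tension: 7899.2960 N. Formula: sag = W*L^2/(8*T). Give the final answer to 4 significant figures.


sag = 196.4910 * 1.3320^2 / (8 * 7899.2960)
sag = 0.005517 m


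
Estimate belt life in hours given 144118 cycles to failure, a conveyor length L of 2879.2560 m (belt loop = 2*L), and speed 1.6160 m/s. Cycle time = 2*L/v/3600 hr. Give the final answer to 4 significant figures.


cycle_time = 2 * 2879.2560 / 1.6160 / 3600 = 0.989843 hr
life = 144118 * 0.989843 = 142700 hours


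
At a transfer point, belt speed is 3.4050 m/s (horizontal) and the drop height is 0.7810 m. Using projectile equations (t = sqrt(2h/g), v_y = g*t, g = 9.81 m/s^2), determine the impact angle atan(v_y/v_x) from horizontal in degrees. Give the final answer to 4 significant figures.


t = sqrt(2*0.7810/9.81) = 0.39903 s
v_y = 9.81 * 0.39903 = 3.91448 m/s
angle = atan(3.91448 / 3.4050) = 48.98 deg


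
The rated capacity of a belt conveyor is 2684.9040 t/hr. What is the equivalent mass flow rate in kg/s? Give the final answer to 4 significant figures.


m_dot = 2684.9040 * 1000 / 3600
m_dot = 745.8 kg/s


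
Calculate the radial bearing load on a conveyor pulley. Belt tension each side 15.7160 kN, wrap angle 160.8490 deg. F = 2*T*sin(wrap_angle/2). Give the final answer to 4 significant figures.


F = 2 * 15.7160 * sin(160.8490/2 deg)
F = 30.99 kN


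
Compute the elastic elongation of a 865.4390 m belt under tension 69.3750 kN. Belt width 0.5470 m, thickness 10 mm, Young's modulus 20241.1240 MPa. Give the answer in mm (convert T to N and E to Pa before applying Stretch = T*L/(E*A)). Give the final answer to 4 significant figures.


A = 0.5470 * 0.01 = 0.00547 m^2
Stretch = 69.3750*1000 * 865.4390 / (20241.1240e6 * 0.00547) * 1000
Stretch = 542.3 mm


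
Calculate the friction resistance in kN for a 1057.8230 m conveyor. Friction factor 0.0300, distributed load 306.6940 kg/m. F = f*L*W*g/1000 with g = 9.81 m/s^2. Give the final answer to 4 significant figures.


F = 0.0300 * 1057.8230 * 306.6940 * 9.81 / 1000
F = 95.48 kN


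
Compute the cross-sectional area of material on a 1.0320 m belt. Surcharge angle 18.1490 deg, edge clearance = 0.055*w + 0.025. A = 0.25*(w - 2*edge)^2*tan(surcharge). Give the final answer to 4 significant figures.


edge = 0.055*1.0320 + 0.025 = 0.08176 m
ew = 1.0320 - 2*0.08176 = 0.86848 m
A = 0.25 * 0.86848^2 * tan(18.1490 deg)
A = 0.06181 m^2


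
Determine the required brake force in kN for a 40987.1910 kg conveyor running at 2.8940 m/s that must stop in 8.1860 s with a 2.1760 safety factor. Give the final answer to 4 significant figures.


F = 40987.1910 * 2.8940 / 8.1860 * 2.1760 / 1000
F = 31.53 kN


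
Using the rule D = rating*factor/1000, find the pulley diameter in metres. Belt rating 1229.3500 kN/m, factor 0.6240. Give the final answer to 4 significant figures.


D = 1229.3500 * 0.6240 / 1000
D = 0.7671 m


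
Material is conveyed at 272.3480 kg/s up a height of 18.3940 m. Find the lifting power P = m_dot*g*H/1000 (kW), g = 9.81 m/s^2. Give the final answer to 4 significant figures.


P = 272.3480 * 9.81 * 18.3940 / 1000
P = 49.14 kW


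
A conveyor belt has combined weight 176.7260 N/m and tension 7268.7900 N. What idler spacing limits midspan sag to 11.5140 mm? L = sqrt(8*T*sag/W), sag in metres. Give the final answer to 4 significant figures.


sag = 11.5140/1000 = 0.011514 m
L = sqrt(8 * 7268.7900 * 0.011514 / 176.7260)
L = 1.946 m


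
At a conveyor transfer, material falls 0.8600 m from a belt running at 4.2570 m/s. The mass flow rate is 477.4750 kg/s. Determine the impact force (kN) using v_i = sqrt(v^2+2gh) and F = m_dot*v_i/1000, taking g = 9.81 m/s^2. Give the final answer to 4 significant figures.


v_i = sqrt(4.2570^2 + 2*9.81*0.8600) = 5.91568 m/s
F = 477.4750 * 5.91568 / 1000
F = 2.825 kN


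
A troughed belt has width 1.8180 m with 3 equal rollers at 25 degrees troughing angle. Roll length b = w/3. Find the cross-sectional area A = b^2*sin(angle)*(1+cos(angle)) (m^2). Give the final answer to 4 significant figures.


b = 1.8180/3 = 0.606 m
A = 0.606^2 * sin(25 deg) * (1 + cos(25 deg))
A = 0.2959 m^2


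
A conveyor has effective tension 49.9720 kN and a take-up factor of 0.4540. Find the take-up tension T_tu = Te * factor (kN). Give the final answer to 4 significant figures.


T_tu = 49.9720 * 0.4540
T_tu = 22.69 kN


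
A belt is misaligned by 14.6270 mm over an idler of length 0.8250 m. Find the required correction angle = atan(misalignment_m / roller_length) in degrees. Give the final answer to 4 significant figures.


misalign_m = 14.6270 / 1000 = 0.014627 m
angle = atan(0.014627 / 0.8250)
angle = 1.016 deg


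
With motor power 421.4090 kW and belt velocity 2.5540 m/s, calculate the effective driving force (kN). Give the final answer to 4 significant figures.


Te = P / v = 421.4090 / 2.5540
Te = 165.0 kN


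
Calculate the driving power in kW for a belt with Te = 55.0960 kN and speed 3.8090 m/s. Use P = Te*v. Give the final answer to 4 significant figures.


P = Te * v = 55.0960 * 3.8090
P = 209.9 kW


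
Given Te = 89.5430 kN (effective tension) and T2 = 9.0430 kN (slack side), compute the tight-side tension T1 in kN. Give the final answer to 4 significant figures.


T1 = Te + T2 = 89.5430 + 9.0430
T1 = 98.59 kN


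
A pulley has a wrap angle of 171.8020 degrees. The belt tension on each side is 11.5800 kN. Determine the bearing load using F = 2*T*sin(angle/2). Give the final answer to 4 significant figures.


F = 2 * 11.5800 * sin(171.8020/2 deg)
F = 23.10 kN


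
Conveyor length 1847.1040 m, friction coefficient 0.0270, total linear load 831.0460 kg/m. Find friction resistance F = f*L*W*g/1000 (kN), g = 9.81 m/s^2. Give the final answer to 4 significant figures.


F = 0.0270 * 1847.1040 * 831.0460 * 9.81 / 1000
F = 406.6 kN


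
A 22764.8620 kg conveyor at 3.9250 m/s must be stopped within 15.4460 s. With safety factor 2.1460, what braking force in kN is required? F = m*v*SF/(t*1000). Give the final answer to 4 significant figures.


F = 22764.8620 * 3.9250 / 15.4460 * 2.1460 / 1000
F = 12.41 kN


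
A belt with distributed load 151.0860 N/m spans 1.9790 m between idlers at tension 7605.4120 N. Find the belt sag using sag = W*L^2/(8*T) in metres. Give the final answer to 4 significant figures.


sag = 151.0860 * 1.9790^2 / (8 * 7605.4120)
sag = 0.009725 m


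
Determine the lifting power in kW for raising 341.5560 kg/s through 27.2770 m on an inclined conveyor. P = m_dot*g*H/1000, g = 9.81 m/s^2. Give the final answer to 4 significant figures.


P = 341.5560 * 9.81 * 27.2770 / 1000
P = 91.40 kW


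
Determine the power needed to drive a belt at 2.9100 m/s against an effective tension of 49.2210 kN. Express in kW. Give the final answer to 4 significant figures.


P = Te * v = 49.2210 * 2.9100
P = 143.2 kW


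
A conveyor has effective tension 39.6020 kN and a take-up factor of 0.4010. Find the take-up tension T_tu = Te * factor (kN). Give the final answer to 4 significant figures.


T_tu = 39.6020 * 0.4010
T_tu = 15.88 kN


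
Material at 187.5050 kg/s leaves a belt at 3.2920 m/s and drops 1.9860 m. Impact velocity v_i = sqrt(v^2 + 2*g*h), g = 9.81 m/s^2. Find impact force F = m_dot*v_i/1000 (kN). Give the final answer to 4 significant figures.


v_i = sqrt(3.2920^2 + 2*9.81*1.9860) = 7.05709 m/s
F = 187.5050 * 7.05709 / 1000
F = 1.323 kN


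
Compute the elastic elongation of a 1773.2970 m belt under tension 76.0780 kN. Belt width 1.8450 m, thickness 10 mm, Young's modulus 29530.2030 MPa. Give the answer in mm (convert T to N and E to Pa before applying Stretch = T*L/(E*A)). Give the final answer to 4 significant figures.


A = 1.8450 * 0.01 = 0.01845 m^2
Stretch = 76.0780*1000 * 1773.2970 / (29530.2030e6 * 0.01845) * 1000
Stretch = 247.6 mm


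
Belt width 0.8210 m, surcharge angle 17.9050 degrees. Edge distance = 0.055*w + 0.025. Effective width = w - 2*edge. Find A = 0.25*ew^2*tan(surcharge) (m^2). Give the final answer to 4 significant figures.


edge = 0.055*0.8210 + 0.025 = 0.070155 m
ew = 0.8210 - 2*0.070155 = 0.68069 m
A = 0.25 * 0.68069^2 * tan(17.9050 deg)
A = 0.03742 m^2


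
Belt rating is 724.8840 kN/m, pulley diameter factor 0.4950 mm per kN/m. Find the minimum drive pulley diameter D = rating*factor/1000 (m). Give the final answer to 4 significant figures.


D = 724.8840 * 0.4950 / 1000
D = 0.3588 m


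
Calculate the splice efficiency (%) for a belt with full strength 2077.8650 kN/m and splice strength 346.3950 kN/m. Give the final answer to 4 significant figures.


Eff = 346.3950 / 2077.8650 * 100
Eff = 16.67 %


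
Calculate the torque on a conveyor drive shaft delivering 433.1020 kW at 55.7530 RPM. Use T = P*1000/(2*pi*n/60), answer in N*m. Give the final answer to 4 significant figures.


omega = 2*pi*55.7530/60 = 5.83844 rad/s
T = 433.1020*1000 / 5.83844
T = 74180 N*m


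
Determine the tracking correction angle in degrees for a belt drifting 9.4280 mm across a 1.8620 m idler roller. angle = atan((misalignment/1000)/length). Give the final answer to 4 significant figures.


misalign_m = 9.4280 / 1000 = 0.009428 m
angle = atan(0.009428 / 1.8620)
angle = 0.2901 deg


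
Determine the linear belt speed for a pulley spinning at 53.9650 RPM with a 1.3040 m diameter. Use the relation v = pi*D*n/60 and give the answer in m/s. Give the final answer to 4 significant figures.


v = pi * 1.3040 * 53.9650 / 60
v = 3.685 m/s


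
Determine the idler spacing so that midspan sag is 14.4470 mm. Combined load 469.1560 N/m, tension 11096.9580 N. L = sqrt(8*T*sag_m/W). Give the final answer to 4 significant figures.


sag = 14.4470/1000 = 0.014447 m
L = sqrt(8 * 11096.9580 * 0.014447 / 469.1560)
L = 1.653 m


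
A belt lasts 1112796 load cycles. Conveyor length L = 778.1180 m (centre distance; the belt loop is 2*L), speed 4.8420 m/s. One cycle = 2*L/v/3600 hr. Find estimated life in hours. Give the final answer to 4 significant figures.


cycle_time = 2 * 778.1180 / 4.8420 / 3600 = 0.0892788 hr
life = 1112796 * 0.0892788 = 99350 hours


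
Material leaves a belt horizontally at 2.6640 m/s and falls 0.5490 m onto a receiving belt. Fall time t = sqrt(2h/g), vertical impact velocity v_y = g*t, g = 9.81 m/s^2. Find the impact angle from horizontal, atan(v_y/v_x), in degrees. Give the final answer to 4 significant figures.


t = sqrt(2*0.5490/9.81) = 0.334554 s
v_y = 9.81 * 0.334554 = 3.28197 m/s
angle = atan(3.28197 / 2.6640) = 50.93 deg


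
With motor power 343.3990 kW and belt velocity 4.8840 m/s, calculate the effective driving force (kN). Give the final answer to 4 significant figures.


Te = P / v = 343.3990 / 4.8840
Te = 70.31 kN


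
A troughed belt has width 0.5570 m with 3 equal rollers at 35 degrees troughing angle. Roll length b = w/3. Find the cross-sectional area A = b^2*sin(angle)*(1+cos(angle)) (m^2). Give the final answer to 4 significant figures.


b = 0.5570/3 = 0.185667 m
A = 0.185667^2 * sin(35 deg) * (1 + cos(35 deg))
A = 0.03597 m^2


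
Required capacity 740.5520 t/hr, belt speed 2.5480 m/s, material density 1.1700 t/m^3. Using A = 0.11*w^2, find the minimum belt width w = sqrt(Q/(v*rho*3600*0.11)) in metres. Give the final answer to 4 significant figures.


A_req = 740.5520 / (2.5480 * 1.1700 * 3600) = 0.069003 m^2
w = sqrt(0.069003 / 0.11)
w = 0.7920 m


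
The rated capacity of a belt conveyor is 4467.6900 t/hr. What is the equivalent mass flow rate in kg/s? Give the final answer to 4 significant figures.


m_dot = 4467.6900 * 1000 / 3600
m_dot = 1241 kg/s


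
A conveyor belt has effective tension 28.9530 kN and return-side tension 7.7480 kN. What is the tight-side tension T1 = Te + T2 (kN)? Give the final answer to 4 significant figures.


T1 = Te + T2 = 28.9530 + 7.7480
T1 = 36.70 kN


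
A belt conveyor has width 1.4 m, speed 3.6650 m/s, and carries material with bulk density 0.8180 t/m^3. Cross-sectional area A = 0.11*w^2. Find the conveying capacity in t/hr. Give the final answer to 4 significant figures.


A = 0.11 * 1.4^2 = 0.2156 m^2
C = 0.2156 * 3.6650 * 0.8180 * 3600
C = 2327 t/hr


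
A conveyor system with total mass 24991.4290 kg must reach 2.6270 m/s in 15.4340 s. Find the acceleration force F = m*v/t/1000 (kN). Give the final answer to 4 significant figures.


F = 24991.4290 * 2.6270 / 15.4340 / 1000
F = 4.254 kN


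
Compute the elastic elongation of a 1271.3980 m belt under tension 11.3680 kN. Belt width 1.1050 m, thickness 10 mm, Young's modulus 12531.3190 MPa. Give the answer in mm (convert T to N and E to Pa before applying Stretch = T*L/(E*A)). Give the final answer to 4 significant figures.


A = 1.1050 * 0.01 = 0.01105 m^2
Stretch = 11.3680*1000 * 1271.3980 / (12531.3190e6 * 0.01105) * 1000
Stretch = 104.4 mm


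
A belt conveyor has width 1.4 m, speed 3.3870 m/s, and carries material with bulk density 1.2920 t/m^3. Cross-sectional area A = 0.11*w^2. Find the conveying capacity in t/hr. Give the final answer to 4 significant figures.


A = 0.11 * 1.4^2 = 0.2156 m^2
C = 0.2156 * 3.3870 * 1.2920 * 3600
C = 3396 t/hr


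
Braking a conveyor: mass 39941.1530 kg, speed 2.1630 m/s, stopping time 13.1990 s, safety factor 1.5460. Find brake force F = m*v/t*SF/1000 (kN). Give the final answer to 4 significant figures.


F = 39941.1530 * 2.1630 / 13.1990 * 1.5460 / 1000
F = 10.12 kN


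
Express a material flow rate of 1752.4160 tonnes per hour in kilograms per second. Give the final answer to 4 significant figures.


m_dot = 1752.4160 * 1000 / 3600
m_dot = 486.8 kg/s


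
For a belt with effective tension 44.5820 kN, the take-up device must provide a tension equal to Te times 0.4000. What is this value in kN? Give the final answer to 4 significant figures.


T_tu = 44.5820 * 0.4000
T_tu = 17.83 kN


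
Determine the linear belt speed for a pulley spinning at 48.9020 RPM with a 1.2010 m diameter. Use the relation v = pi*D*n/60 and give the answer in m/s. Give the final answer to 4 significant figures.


v = pi * 1.2010 * 48.9020 / 60
v = 3.075 m/s


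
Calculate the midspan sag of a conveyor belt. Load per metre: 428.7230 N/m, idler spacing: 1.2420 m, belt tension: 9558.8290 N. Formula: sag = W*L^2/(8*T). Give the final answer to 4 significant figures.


sag = 428.7230 * 1.2420^2 / (8 * 9558.8290)
sag = 0.008648 m


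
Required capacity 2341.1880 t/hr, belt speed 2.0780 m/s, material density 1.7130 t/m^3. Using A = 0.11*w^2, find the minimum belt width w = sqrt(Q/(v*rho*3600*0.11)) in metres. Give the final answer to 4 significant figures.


A_req = 2341.1880 / (2.0780 * 1.7130 * 3600) = 0.182697 m^2
w = sqrt(0.182697 / 0.11)
w = 1.289 m


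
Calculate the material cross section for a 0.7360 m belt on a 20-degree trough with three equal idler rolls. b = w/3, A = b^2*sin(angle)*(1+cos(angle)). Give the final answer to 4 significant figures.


b = 0.7360/3 = 0.245333 m
A = 0.245333^2 * sin(20 deg) * (1 + cos(20 deg))
A = 0.03993 m^2


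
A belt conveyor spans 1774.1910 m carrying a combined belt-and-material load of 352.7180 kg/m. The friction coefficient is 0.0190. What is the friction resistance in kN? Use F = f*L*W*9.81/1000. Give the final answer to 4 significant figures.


F = 0.0190 * 1774.1910 * 352.7180 * 9.81 / 1000
F = 116.6 kN


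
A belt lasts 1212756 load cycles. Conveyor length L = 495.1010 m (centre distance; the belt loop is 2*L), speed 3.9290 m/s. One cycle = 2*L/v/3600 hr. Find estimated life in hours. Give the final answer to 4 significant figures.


cycle_time = 2 * 495.1010 / 3.9290 / 3600 = 0.0700066 hr
life = 1212756 * 0.0700066 = 84900 hours


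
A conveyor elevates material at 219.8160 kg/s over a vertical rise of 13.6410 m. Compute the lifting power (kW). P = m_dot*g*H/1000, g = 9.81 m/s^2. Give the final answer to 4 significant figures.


P = 219.8160 * 9.81 * 13.6410 / 1000
P = 29.42 kW


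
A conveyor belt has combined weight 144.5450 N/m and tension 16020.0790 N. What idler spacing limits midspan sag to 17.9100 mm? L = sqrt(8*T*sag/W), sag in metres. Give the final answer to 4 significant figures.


sag = 17.9100/1000 = 0.017910 m
L = sqrt(8 * 16020.0790 * 0.017910 / 144.5450)
L = 3.985 m


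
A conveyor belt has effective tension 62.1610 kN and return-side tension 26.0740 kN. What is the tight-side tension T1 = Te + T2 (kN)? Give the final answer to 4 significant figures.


T1 = Te + T2 = 62.1610 + 26.0740
T1 = 88.23 kN


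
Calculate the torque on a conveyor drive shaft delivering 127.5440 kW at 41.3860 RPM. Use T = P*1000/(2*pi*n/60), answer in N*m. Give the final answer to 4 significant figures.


omega = 2*pi*41.3860/60 = 4.33393 rad/s
T = 127.5440*1000 / 4.33393
T = 29430 N*m


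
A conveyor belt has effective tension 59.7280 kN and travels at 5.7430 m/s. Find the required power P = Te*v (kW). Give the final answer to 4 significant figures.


P = Te * v = 59.7280 * 5.7430
P = 343.0 kW


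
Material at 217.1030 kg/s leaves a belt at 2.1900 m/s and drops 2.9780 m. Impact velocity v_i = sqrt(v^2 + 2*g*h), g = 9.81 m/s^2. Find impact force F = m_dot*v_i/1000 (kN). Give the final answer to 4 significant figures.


v_i = sqrt(2.1900^2 + 2*9.81*2.9780) = 7.95138 m/s
F = 217.1030 * 7.95138 / 1000
F = 1.726 kN
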